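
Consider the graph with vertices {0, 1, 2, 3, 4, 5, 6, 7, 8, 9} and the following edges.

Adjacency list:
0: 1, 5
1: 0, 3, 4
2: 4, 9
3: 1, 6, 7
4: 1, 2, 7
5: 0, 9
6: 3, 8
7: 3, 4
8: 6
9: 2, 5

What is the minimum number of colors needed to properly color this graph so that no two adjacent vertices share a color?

2 and 9 are adjacent, so at least 2 colors are needed.
2 colors suffice: color red → {0, 3, 4, 8, 9}; color blue → {1, 2, 5, 6, 7}. Every edge joins two different colors.

2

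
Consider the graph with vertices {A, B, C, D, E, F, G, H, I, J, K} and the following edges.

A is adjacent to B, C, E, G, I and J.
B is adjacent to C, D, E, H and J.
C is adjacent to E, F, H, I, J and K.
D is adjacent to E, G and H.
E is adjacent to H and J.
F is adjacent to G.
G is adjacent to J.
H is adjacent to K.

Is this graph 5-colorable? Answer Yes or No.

The chromatic number is 5. A, B, C, E, J are mutually adjacent (a clique of size 5), so at least 5 colors are needed.
A valid assignment using 5 colors: A=4, B=2, C=1, D=5, E=3, F=2, G=1, H=4, I=2, J=5, K=2.
That is already a proper 5-coloring.

Yes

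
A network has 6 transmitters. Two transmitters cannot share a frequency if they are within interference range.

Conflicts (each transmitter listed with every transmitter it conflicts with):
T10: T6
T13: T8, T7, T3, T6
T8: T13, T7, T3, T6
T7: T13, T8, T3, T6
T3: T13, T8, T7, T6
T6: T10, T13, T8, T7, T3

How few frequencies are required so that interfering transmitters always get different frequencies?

5

T13, T8, T7, T3, T6 all conflict with each other, so at least 5 frequencies are needed.
5 frequencies suffice: frequency 1 → {T6}; frequency 2 → {T10, T3}; frequency 3 → {T7}; frequency 4 → {T8}; frequency 5 → {T13}. No two conflicting transmitters share a frequency.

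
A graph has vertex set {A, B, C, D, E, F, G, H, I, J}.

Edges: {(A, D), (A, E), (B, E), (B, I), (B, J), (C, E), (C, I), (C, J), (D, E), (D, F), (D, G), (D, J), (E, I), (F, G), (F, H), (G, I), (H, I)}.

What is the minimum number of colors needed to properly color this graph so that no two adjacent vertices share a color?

D, F, G are mutually adjacent, so at least 3 colors are needed.
3 colors suffice: A=green, B=green, C=green, D=red, E=blue, F=blue, G=green, H=green, I=red, J=blue. Every edge joins two different colors.

3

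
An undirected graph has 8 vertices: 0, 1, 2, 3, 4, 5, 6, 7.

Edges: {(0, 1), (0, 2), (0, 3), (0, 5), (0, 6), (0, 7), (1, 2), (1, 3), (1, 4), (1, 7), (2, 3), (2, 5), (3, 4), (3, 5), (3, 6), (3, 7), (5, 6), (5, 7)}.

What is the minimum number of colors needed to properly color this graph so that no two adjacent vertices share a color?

0, 1, 2, 3 form a clique, so at least 4 colors are needed.
4 colors suffice: color red → {3}; color blue → {0, 4}; color green → {1, 5}; color yellow → {2, 6, 7}. Every edge joins two different colors.

4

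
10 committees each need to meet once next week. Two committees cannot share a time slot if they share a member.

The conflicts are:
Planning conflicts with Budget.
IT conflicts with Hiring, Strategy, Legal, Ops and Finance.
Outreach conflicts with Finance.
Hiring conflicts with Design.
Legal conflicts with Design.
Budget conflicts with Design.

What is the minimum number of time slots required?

2

Budget and Design conflict, so at least 2 time slots are needed.
Using 2 time slots: Planning=1, IT=1, Outreach=1, Hiring=2, Strategy=2, Legal=2, Budget=2, Ops=2, Design=1, Finance=2. No two conflicting committees share a time slot.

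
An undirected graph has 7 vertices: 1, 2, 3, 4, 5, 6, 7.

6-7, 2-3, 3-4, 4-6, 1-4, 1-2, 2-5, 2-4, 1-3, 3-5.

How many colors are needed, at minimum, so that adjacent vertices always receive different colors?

1, 2, 3, 4 are pairwise adjacent (a clique of size 4), so at least 4 colors are needed.
4 colors suffice: color a → {3, 6}; color b → {4, 5, 7}; color c → {2}; color d → {1}. Each edge has distinct colors on its endpoints.

4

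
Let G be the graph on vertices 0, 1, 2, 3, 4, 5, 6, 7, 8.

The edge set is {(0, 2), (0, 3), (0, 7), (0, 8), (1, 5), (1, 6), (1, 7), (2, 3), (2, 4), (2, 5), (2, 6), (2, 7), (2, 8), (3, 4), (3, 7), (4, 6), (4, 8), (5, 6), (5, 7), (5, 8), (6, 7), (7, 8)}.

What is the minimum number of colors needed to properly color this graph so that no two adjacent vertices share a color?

1, 5, 6, 7 are pairwise adjacent (a clique of size 4), so at least 4 colors are needed.
4 colors suffice: color a → {4, 7}; color b → {1, 2}; color c → {3, 6, 8}; color d → {0, 5}. Each edge has distinct colors on its endpoints.

4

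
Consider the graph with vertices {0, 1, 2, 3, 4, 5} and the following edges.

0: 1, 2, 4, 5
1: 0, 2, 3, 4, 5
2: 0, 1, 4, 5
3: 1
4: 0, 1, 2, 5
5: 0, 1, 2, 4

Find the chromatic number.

0, 1, 2, 4, 5 are pairwise adjacent (a clique of size 5), so at least 5 colors are needed.
A valid assignment using 5 colors: 0=green, 1=red, 2=purple, 3=blue, 4=blue, 5=yellow. Every edge joins two different colors.

5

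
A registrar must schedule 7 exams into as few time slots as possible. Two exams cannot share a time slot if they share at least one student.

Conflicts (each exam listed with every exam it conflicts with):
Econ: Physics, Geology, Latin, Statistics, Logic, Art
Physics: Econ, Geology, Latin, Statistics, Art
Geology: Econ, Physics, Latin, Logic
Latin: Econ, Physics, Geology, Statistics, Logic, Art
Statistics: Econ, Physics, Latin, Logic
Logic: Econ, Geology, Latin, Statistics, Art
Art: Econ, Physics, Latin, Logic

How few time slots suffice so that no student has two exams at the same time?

Econ, Physics, Geology, Latin all conflict with each other, so at least 4 time slots are needed.
4 time slots suffice: time slot 1 → {Latin}; time slot 2 → {Econ}; time slot 3 → {Physics, Logic}; time slot 4 → {Geology, Statistics, Art}. Each listed conflict is separated.

4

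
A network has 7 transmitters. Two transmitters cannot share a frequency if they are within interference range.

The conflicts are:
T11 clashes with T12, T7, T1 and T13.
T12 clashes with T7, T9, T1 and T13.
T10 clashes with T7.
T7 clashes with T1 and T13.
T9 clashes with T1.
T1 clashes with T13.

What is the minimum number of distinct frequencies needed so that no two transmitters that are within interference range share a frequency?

5

T11, T12, T7, T1, T13 all conflict with each other, so at least 5 frequencies are needed.
5 frequencies suffice: frequency 1 → {T7, T9}; frequency 2 → {T10, T1}; frequency 3 → {T12}; frequency 4 → {T11}; frequency 5 → {T13}. Every pair that conflicts lands in different frequencies.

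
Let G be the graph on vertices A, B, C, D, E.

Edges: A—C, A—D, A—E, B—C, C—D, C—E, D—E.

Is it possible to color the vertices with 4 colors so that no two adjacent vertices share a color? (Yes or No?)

The chromatic number is 4. A, C, D, E are pairwise adjacent (a clique of size 4), so at least 4 colors are needed.
4 colors suffice: color 1 → {C}; color 2 → {B, E}; color 3 → {D}; color 4 → {A}.
That is already a proper 4-coloring.

Yes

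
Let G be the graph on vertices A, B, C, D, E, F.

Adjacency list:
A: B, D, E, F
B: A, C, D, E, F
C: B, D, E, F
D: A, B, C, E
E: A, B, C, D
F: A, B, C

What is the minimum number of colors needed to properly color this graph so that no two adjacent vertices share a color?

4

A, B, D, E form a clique, so at least 4 colors are needed.
A valid assignment using 4 colors: A=blue, B=red, C=blue, D=green, E=yellow, F=green. No two adjacent vertices share a color.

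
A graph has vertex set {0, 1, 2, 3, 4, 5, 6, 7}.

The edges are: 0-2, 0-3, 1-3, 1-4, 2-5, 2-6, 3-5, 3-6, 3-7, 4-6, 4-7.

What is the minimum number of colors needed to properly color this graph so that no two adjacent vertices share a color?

2

3 and 6 are adjacent, so at least 2 colors are needed.
2 colors suffice: 0=blue, 1=blue, 2=red, 3=red, 4=red, 5=blue, 6=blue, 7=blue. Each edge has distinct colors on its endpoints.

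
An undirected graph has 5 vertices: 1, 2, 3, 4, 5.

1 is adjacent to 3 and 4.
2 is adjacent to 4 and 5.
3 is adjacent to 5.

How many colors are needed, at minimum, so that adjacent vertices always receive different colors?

3

The cycle 1-3-5-2-4-1 has odd length 5, so it cannot be 2-colored; at least 3 colors are needed.
3 colors suffice: 1=a, 2=b, 3=b, 4=c, 5=a. Every edge joins two different colors.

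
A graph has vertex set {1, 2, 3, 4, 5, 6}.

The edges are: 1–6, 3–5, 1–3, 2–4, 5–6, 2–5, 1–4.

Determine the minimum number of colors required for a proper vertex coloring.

3

The cycle 4-1-6-5-2-4 has odd length 5, so it cannot be 2-colored; at least 3 colors are needed.
A valid assignment using 3 colors: 1=red, 2=blue, 3=blue, 4=green, 5=red, 6=blue. No two adjacent vertices share a color.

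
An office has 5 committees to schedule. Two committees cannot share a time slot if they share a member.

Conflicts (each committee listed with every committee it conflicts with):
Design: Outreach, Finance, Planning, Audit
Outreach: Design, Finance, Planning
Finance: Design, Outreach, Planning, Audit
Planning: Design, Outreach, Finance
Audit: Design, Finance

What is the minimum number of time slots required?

Design, Outreach, Finance, Planning are mutually in conflict, so at least 4 time slots are needed.
4 time slots suffice: time slot 1 → {Finance}; time slot 2 → {Design}; time slot 3 → {Planning, Audit}; time slot 4 → {Outreach}. No two conflicting committees share a time slot.

4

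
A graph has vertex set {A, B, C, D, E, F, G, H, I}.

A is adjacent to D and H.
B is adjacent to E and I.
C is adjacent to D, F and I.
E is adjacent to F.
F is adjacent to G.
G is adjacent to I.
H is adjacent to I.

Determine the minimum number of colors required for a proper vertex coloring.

The cycle F-G-I-B-E-F has odd length 5, so it cannot be 2-colored; at least 3 colors are needed.
3 colors suffice: color 1 → {D, F, I}; color 2 → {C, E, G, H}; color 3 → {A, B}. Every edge joins two different colors.

3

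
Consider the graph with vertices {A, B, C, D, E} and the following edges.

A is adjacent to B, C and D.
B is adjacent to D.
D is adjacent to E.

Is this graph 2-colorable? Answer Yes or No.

A, B, D are pairwise adjacent, so at least 3 colors are needed.
So 2 colors are not enough.

No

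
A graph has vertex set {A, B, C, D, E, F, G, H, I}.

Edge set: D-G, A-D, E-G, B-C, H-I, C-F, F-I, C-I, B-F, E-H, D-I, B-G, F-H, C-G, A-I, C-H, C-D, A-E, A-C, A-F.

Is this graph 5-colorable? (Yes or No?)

Yes

The chromatic number is 4. C, F, H, I are pairwise adjacent (a clique of size 4), so at least 4 colors are needed.
4 colors suffice: A=3, B=4, C=1, D=2, E=1, F=2, G=3, H=3, I=4.
Since 5 ≥ 4, a proper 5-coloring certainly exists.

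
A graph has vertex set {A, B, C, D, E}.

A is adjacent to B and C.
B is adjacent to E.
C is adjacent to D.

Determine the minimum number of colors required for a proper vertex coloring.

B and E are adjacent, so at least 2 colors are needed.
2 colors suffice: color 1 → {B, C}; color 2 → {A, D, E}. No two adjacent vertices share a color.

2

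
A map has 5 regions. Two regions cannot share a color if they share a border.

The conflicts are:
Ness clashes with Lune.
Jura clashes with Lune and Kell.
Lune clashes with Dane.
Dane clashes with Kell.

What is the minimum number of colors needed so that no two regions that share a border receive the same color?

Jura and Lune conflict, so at least 2 colors are needed.
One proper 2-coloring: Ness=2, Jura=2, Lune=1, Dane=2, Kell=1. No two conflicting regions share a color.

2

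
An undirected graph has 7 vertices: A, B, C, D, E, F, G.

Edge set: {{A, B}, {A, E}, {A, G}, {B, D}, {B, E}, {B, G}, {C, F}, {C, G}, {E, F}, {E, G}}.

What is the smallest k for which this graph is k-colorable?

4

A, B, E, G are mutually adjacent (a clique of size 4), so at least 4 colors are needed.
4 colors suffice: color red → {D, F, G}; color blue → {B, C}; color green → {E}; color yellow → {A}. No two adjacent vertices share a color.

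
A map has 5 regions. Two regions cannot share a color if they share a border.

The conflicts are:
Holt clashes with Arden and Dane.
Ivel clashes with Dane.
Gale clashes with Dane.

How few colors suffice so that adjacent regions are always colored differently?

2

Ivel and Dane conflict, so at least 2 colors are needed.
2 colors suffice: color 1 → {Arden, Dane}; color 2 → {Holt, Ivel, Gale}. Each listed conflict is separated.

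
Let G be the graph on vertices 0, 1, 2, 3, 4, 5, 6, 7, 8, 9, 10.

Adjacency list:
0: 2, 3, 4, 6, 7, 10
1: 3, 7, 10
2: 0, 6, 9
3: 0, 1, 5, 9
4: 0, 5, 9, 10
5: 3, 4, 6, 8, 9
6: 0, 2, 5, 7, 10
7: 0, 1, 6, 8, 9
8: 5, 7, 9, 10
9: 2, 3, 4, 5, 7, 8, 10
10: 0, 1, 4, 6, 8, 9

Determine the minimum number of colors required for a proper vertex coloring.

3

5, 8, 9 are mutually adjacent, so at least 3 colors are needed.
3 colors suffice: 0=a, 1=a, 2=b, 3=c, 4=c, 5=b, 6=c, 7=b, 8=c, 9=a, 10=b. Each edge has distinct colors on its endpoints.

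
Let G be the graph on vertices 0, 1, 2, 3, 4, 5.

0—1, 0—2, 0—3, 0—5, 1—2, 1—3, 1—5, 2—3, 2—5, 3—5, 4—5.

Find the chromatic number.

0, 1, 2, 3, 5 are mutually adjacent (a clique of size 5), so at least 5 colors are needed.
A valid assignment using 5 colors: 0=green, 1=yellow, 2=blue, 3=purple, 4=blue, 5=red. Every edge joins two different colors.

5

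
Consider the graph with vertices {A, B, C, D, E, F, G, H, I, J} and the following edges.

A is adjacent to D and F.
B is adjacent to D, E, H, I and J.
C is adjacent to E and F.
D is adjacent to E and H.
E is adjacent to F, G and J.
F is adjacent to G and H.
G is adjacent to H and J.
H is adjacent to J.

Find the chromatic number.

B, D, H form a triangle, so at least 3 colors are needed.
3 colors suffice: A=1, B=2, C=2, D=3, E=1, F=3, G=2, H=1, I=1, J=3. Each edge has distinct colors on its endpoints.

3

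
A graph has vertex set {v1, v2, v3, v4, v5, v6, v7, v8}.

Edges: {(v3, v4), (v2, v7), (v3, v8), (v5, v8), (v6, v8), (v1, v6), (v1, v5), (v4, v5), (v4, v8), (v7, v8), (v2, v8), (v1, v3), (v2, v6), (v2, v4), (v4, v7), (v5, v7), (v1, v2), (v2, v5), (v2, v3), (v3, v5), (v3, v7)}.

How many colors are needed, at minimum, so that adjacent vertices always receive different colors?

6

v2, v3, v4, v5, v7, v8 are pairwise adjacent (a clique of size 6), so at least 6 colors are needed.
6 colors suffice: color 1 → {v2}; color 2 → {v1, v8}; color 3 → {v3, v6}; color 4 → {v5}; color 5 → {v4}; color 6 → {v7}. Every edge joins two different colors.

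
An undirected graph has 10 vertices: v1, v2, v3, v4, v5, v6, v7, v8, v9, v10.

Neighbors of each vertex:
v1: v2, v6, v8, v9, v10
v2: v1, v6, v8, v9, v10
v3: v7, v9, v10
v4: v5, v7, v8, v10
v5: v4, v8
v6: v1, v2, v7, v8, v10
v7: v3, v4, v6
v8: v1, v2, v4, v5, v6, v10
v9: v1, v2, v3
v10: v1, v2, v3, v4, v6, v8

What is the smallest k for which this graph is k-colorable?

5

v1, v2, v6, v8, v10 are pairwise adjacent (a clique of size 5), so at least 5 colors are needed.
5 colors suffice: color 1 → {v7, v8, v9}; color 2 → {v5, v10}; color 3 → {v2, v3, v4}; color 4 → {v6}; color 5 → {v1}. Every edge joins two different colors.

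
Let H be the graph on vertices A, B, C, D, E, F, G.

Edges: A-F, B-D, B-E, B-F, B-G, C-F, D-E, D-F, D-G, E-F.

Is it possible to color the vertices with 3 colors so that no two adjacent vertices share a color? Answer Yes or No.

No

B, D, E, F form a clique, so at least 4 colors are needed.
So 3 colors are not enough.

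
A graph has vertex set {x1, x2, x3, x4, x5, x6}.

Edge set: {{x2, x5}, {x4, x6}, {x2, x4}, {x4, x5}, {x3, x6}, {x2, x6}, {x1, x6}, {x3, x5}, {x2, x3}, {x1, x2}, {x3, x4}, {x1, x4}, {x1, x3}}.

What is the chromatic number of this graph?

5

x1, x2, x3, x4, x6 form a clique, so at least 5 colors are needed.
5 colors suffice: color 1 → {x2}; color 2 → {x3}; color 3 → {x4}; color 4 → {x1, x5}; color 5 → {x6}. Every edge joins two different colors.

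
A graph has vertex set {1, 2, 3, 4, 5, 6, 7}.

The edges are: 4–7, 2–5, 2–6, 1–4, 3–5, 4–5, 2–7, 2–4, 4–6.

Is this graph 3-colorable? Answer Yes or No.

Yes

The chromatic number is 3. 2, 4, 7 are pairwise adjacent, so at least 3 colors are needed.
3 colors suffice: color red → {3, 4}; color blue → {1, 2}; color green → {5, 6, 7}.
That is already a proper 3-coloring.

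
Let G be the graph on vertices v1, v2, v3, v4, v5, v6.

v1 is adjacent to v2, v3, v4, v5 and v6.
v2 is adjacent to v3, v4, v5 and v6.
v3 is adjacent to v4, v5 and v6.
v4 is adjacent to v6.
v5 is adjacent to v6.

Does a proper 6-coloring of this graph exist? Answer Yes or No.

Yes

The chromatic number is 5. v1, v2, v3, v5, v6 are mutually adjacent (a clique of size 5), so at least 5 colors are needed.
5 colors suffice: color R → {v1}; color B → {v6}; color G → {v3}; color Y → {v2}; color P → {v4, v5}.
Since 6 ≥ 5, a proper 6-coloring certainly exists.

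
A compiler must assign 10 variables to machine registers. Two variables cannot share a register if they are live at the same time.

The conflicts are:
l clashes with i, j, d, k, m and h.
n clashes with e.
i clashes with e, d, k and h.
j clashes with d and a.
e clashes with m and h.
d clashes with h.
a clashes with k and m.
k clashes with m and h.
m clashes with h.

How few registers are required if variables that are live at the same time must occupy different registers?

l, i, d, h pairwise conflict, so at least 4 registers are needed.
Using 4 registers: l=2, n=1, i=3, j=3, e=2, d=4, a=1, k=4, m=3, h=1. No two conflicting variables share a register.

4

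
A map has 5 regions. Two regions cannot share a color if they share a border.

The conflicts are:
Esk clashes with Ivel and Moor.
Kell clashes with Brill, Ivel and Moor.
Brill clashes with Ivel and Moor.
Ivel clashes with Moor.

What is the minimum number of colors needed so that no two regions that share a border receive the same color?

Kell, Brill, Ivel, Moor are mutually in conflict, so at least 4 colors are needed.
A valid assignment using 4 colors: Esk=3, Kell=3, Brill=4, Ivel=2, Moor=1. Every pair that conflicts lands in different colors.

4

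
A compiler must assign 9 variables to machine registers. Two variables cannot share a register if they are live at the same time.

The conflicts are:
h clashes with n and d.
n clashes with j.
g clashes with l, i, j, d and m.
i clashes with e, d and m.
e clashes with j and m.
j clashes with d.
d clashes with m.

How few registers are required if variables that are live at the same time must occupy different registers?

4

g, i, d, m are mutually in conflict, so at least 4 registers are needed.
4 registers suffice: register 1 → {n, l, e, d}; register 2 → {h, g}; register 3 → {i, j}; register 4 → {m}. Each listed conflict is separated.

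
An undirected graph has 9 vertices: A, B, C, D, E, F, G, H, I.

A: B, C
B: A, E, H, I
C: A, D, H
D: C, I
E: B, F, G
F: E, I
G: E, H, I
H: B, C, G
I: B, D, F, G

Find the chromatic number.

3

The cycle B-I-D-C-H-B has odd length 5, so it cannot be 2-colored; at least 3 colors are needed.
3 colors suffice: A=2, B=1, C=1, D=3, E=2, F=1, G=1, H=2, I=2. No two adjacent vertices share a color.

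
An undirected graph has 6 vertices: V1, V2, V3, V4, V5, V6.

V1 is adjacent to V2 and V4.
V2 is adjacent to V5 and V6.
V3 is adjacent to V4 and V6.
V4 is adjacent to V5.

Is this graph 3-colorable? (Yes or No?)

Yes

The chromatic number is 3. The cycle V2-V5-V4-V3-V6-V2 has odd length 5, so it cannot be 2-colored; at least 3 colors are needed.
3 colors suffice: color 1 → {V2, V4}; color 2 → {V1, V3, V5}; color 3 → {V6}.
That is already a proper 3-coloring.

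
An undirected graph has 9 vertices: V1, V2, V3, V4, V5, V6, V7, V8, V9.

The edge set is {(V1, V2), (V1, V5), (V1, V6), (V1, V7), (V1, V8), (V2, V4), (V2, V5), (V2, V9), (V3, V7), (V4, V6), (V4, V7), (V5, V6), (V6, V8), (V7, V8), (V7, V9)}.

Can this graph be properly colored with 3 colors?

Yes

The chromatic number is 3. V1, V7, V8 form a triangle, so at least 3 colors are needed.
3 colors suffice: V1=2, V2=1, V3=2, V4=2, V5=3, V6=1, V7=1, V8=3, V9=2.
That is already a proper 3-coloring.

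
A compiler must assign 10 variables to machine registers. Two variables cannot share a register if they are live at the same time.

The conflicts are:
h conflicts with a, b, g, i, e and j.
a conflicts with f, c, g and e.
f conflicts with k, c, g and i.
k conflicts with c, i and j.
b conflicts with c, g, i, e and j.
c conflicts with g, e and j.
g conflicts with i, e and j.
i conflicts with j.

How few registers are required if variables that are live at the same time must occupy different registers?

5

h, b, g, i, j all conflict with each other, so at least 5 registers are needed.
A valid assignment using 5 registers: h=4, a=5, f=3, k=1, b=5, c=2, g=1, i=2, e=3, j=3. Each listed conflict is separated.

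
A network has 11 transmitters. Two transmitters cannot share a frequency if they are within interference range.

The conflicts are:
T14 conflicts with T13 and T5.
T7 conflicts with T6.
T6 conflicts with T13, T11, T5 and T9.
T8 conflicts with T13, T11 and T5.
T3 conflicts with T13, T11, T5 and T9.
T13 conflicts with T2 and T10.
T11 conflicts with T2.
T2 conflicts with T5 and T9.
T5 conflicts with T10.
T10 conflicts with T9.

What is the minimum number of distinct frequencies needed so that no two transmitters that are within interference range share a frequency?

T13 and T10 conflict, so at least 2 frequencies are needed.
2 frequencies suffice: T14=2, T7=1, T6=2, T8=2, T3=2, T13=1, T11=1, T2=2, T5=1, T10=2, T9=1. Every pair that conflicts lands in different frequencies.

2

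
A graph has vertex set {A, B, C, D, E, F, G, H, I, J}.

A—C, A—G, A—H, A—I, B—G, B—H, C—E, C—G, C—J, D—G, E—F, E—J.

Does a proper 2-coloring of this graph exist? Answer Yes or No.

A, C, G form a triangle, so at least 3 colors are needed.
So 2 colors are not enough.

No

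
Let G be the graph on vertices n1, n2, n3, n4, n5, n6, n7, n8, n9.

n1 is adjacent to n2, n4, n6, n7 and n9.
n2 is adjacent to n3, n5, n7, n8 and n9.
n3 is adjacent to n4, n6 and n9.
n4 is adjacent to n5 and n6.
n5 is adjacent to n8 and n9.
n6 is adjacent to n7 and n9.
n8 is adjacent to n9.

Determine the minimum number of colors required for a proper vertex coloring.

4

n2, n5, n8, n9 are mutually adjacent (a clique of size 4), so at least 4 colors are needed.
4 colors suffice: color 1 → {n2, n6}; color 2 → {n4, n7, n9}; color 3 → {n1, n3, n5}; color 4 → {n8}. Every edge joins two different colors.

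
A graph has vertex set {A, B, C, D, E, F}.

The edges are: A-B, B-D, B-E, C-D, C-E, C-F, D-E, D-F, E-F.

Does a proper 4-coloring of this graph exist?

The chromatic number is 4. C, D, E, F are mutually adjacent (a clique of size 4), so at least 4 colors are needed.
4 colors suffice: color 1 → {A, D}; color 2 → {E}; color 3 → {B, F}; color 4 → {C}.
That is already a proper 4-coloring.

Yes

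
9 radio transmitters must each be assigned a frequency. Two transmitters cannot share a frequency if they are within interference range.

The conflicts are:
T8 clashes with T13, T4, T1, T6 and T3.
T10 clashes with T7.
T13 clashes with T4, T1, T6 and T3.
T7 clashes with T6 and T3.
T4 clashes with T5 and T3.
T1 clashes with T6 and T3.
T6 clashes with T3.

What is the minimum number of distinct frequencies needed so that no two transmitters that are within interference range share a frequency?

5

T8, T13, T1, T6, T3 all conflict with each other, so at least 5 frequencies are needed.
5 frequencies suffice: T8=3, T10=1, T13=2, T7=2, T4=4, T1=5, T5=1, T6=4, T3=1. Each listed conflict is separated.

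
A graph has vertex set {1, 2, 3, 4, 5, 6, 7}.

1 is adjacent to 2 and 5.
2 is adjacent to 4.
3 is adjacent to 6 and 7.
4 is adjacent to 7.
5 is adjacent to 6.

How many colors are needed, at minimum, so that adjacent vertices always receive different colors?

3

The cycle 2-1-5-6-3-7-4-2 has odd length 7, so it cannot be 2-colored; at least 3 colors are needed.
A valid assignment using 3 colors: 1=a, 2=c, 3=b, 4=b, 5=b, 6=a, 7=a. Every edge joins two different colors.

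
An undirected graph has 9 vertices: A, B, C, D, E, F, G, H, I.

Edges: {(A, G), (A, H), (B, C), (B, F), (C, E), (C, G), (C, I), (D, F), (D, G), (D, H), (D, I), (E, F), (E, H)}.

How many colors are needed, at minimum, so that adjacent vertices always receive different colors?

3

The cycle D-I-C-E-H-D has odd length 5, so it cannot be 2-colored; at least 3 colors are needed.
3 colors suffice: color 1 → {A, C, D}; color 2 → {F, G, H, I}; color 3 → {B, E}. Each edge has distinct colors on its endpoints.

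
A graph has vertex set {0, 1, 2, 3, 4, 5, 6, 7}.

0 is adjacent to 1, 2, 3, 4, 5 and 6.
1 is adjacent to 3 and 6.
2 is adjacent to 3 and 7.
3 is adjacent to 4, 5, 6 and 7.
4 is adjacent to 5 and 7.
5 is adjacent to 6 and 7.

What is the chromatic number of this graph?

0, 3, 5, 6 are mutually adjacent (a clique of size 4), so at least 4 colors are needed.
A valid assignment using 4 colors: 0=blue, 1=green, 2=green, 3=red, 4=yellow, 5=green, 6=yellow, 7=blue. Each edge has distinct colors on its endpoints.

4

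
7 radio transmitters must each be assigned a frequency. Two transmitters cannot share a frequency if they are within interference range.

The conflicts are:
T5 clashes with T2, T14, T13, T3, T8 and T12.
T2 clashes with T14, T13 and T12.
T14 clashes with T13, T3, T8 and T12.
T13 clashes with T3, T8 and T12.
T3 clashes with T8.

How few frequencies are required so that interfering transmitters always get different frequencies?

5

T5, T2, T14, T13, T12 all conflict with each other, so at least 5 frequencies are needed.
5 frequencies suffice: T5=1, T2=4, T14=3, T13=2, T3=5, T8=4, T12=5. Each listed conflict is separated.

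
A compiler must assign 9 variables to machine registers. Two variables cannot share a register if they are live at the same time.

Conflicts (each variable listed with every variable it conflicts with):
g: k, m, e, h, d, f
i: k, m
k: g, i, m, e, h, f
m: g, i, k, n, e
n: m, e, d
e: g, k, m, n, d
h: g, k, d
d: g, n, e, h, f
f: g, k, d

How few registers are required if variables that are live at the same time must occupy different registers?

4

g, k, m, e pairwise conflict, so at least 4 registers are needed.
Using 4 registers: g=2, i=2, k=1, m=4, n=2, e=3, h=3, d=1, f=3. No two conflicting variables share a register.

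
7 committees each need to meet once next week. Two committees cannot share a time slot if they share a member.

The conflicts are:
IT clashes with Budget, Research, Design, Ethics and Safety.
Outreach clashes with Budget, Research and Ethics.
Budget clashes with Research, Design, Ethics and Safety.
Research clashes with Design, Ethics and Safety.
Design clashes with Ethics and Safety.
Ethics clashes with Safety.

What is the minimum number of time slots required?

6

IT, Budget, Research, Design, Ethics, Safety all conflict with each other, so at least 6 time slots are needed.
6 time slots suffice: IT=5, Outreach=4, Budget=1, Research=2, Design=4, Ethics=3, Safety=6. No two conflicting committees share a time slot.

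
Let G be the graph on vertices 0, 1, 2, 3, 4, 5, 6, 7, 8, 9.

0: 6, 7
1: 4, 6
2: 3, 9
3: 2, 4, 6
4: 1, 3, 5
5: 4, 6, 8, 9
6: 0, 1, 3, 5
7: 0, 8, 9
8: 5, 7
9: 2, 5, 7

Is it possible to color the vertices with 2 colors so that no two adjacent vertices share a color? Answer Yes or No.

The cycle 5-9-2-3-4-5 has odd length 5, so it cannot be 2-colored; at least 3 colors are needed.
So 2 colors are not enough.

No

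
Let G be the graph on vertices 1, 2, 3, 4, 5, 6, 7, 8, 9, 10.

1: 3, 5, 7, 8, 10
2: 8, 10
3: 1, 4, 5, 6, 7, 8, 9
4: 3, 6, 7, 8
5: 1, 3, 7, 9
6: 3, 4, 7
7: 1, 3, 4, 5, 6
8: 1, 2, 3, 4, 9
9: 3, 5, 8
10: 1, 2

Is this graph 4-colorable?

The chromatic number is 4. 1, 3, 5, 7 are mutually adjacent (a clique of size 4), so at least 4 colors are needed.
A valid assignment using 4 colors: 1=b, 2=a, 3=a, 4=b, 5=d, 6=d, 7=c, 8=c, 9=b, 10=c.
That is already a proper 4-coloring.

Yes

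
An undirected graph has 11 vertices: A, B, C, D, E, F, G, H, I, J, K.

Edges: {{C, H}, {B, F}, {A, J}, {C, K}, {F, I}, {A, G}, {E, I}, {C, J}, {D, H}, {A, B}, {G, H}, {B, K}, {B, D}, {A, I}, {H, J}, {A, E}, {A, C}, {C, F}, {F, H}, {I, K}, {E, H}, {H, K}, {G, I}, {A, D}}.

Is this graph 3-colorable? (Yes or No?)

Yes

The chromatic number is 3. C, H, K are mutually adjacent, so at least 3 colors are needed.
3 colors suffice: color red → {A, H}; color blue → {B, C, I}; color green → {D, E, F, G, J, K}.
That is already a proper 3-coloring.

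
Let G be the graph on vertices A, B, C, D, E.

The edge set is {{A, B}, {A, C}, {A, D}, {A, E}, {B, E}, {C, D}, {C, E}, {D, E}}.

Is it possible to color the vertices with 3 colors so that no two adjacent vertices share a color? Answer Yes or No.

No

A, C, D, E form a clique, so at least 4 colors are needed.
So 3 colors are not enough.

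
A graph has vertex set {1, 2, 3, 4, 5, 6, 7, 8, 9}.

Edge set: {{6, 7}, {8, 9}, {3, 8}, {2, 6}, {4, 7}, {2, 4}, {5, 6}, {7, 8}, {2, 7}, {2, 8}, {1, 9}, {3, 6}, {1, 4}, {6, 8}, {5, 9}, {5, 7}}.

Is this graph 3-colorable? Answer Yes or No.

No

2, 6, 7, 8 form a clique, so at least 4 colors are needed.
So 3 colors are not enough.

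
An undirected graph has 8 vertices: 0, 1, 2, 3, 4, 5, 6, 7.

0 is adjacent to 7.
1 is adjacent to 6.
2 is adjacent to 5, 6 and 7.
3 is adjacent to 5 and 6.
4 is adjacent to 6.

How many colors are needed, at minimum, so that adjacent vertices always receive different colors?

3 and 6 are adjacent, so at least 2 colors are needed.
2 colors suffice: 0=blue, 1=blue, 2=blue, 3=blue, 4=blue, 5=red, 6=red, 7=red. No two adjacent vertices share a color.

2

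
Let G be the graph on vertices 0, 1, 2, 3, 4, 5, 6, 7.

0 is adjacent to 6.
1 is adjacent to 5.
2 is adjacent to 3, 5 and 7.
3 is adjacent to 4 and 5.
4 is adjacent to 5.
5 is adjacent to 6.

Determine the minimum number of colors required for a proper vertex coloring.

3, 4, 5 are mutually adjacent, so at least 3 colors are needed.
3 colors suffice: color red → {0, 5, 7}; color blue → {1, 3, 6}; color green → {2, 4}. No two adjacent vertices share a color.

3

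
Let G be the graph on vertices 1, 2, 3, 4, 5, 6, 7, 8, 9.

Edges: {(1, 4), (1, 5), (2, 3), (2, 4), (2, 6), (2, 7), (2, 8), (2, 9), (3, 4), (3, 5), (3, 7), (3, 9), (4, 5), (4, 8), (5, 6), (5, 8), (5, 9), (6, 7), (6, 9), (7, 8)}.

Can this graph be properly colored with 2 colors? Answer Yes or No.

No

4, 5, 8 form a triangle, so at least 3 colors are needed.
So 2 colors are not enough.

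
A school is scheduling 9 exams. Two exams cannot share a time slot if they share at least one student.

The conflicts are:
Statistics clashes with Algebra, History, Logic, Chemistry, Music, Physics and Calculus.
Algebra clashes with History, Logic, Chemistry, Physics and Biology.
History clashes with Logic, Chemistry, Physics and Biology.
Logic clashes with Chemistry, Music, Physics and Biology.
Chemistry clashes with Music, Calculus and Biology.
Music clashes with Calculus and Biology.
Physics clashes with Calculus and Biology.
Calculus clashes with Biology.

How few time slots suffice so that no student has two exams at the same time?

5

Algebra, History, Logic, Chemistry, Biology are mutually in conflict, so at least 5 time slots are needed.
A valid assignment using 5 time slots: Statistics=3, Algebra=4, History=5, Logic=1, Chemistry=2, Music=4, Physics=2, Calculus=1, Biology=3. Each listed conflict is separated.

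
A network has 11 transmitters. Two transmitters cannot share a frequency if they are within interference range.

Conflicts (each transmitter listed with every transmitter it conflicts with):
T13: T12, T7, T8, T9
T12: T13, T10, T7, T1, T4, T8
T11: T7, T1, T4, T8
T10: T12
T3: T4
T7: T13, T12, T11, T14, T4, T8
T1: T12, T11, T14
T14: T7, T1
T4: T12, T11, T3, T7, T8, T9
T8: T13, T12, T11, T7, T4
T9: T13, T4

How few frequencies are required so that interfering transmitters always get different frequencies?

4

T12, T7, T4, T8 are mutually in conflict, so at least 4 frequencies are needed.
4 frequencies suffice: frequency 1 → {T12, T11, T3, T14, T9}; frequency 2 → {T13, T10, T1, T4}; frequency 3 → {T7}; frequency 4 → {T8}. No two conflicting transmitters share a frequency.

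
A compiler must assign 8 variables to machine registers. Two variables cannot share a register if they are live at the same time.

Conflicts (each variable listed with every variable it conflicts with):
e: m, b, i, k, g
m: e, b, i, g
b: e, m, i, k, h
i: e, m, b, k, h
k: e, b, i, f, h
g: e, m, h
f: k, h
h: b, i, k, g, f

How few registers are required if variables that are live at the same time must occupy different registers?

4

e, m, b, i are mutually in conflict, so at least 4 registers are needed.
4 registers suffice: register 1 → {e, h}; register 2 → {m, k}; register 3 → {b, g, f}; register 4 → {i}. No two conflicting variables share a register.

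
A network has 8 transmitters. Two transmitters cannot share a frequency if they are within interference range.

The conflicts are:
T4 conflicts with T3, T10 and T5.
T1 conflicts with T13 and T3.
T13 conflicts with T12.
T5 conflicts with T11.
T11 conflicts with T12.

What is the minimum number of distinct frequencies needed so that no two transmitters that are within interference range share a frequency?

3

The cycle T13-T1-T3-T4-T5-T11-T12-T13 has odd length 7, so it cannot be 2-colored; at least 3 frequencies are needed.
3 frequencies suffice: frequency 1 → {T4, T13, T11}; frequency 2 → {T3, T10, T5, T12}; frequency 3 → {T1}. Every pair that conflicts lands in different frequencies.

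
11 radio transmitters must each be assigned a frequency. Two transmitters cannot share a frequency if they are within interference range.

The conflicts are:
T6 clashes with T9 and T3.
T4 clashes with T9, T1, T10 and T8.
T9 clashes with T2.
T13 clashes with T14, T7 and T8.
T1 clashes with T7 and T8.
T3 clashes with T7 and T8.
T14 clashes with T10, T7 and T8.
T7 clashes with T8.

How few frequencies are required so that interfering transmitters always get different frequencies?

T13, T14, T7, T8 pairwise conflict, so at least 4 frequencies are needed.
A valid assignment using 4 frequencies: T6=2, T4=2, T9=1, T13=4, T1=3, T3=3, T14=3, T10=1, T7=2, T2=2, T8=1. Each listed conflict is separated.

4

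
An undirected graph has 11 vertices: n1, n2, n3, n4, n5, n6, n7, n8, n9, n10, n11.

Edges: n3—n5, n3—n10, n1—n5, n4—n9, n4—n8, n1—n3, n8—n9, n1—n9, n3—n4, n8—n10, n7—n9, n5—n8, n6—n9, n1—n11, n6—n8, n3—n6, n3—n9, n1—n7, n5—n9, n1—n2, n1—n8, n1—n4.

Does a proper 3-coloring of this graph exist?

n1, n3, n4, n9 are pairwise adjacent (a clique of size 4), so at least 4 colors are needed.
So 3 colors are not enough.

No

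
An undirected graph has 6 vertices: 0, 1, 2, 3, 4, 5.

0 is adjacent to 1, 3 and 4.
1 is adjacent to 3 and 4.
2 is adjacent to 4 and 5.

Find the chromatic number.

3

0, 1, 3 are mutually adjacent, so at least 3 colors are needed.
One proper 3-coloring: 0=a, 1=b, 2=a, 3=c, 4=c, 5=b. No two adjacent vertices share a color.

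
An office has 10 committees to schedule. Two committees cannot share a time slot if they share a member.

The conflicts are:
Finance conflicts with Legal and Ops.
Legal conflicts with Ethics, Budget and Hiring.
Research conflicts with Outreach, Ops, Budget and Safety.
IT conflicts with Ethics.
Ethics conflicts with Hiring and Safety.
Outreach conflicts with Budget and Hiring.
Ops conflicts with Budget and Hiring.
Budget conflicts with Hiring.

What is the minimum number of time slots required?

3

Legal, Ethics, Hiring pairwise conflict, so at least 3 time slots are needed.
A valid assignment using 3 time slots: Finance=1, Legal=3, Research=2, IT=2, Ethics=1, Outreach=3, Ops=3, Budget=1, Hiring=2, Safety=3. No two conflicting committees share a time slot.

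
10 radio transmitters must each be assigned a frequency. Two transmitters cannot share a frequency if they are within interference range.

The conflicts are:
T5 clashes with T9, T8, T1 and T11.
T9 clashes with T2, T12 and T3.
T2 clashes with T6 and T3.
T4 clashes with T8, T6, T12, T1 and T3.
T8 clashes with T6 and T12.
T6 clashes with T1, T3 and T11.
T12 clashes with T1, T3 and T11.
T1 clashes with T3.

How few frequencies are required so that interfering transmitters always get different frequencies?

T4, T12, T1, T3 pairwise conflict, so at least 4 frequencies are needed.
4 frequencies suffice: frequency 1 → {T5, T6, T12}; frequency 2 → {T8, T3, T11}; frequency 3 → {T9, T4}; frequency 4 → {T2, T1}. No two conflicting transmitters share a frequency.

4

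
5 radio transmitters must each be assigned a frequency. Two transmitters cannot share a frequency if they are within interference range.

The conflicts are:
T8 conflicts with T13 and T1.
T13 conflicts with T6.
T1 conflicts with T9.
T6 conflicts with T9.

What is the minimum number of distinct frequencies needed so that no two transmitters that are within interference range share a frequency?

3

The cycle T1-T8-T13-T6-T9-T1 has odd length 5, so it cannot be 2-colored; at least 3 frequencies are needed.
Using 3 frequencies: T8=2, T13=1, T1=3, T6=2, T9=1. Each listed conflict is separated.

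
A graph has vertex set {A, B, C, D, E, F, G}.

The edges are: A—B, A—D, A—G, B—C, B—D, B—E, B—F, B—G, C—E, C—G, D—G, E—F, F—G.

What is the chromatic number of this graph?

A, B, D, G form a clique, so at least 4 colors are needed.
4 colors suffice: color red → {B}; color blue → {E, G}; color green → {C, D, F}; color yellow → {A}. Every edge joins two different colors.

4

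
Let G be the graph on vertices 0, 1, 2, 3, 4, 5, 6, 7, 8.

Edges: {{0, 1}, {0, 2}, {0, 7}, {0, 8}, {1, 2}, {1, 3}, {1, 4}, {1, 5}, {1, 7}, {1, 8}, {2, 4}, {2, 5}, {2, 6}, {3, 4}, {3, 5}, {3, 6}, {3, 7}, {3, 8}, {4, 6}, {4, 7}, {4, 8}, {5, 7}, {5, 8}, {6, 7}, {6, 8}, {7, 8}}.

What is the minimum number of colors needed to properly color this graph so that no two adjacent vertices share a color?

5

1, 3, 5, 7, 8 are pairwise adjacent (a clique of size 5), so at least 5 colors are needed.
5 colors suffice: 0=d, 1=a, 2=b, 3=d, 4=e, 5=e, 6=a, 7=c, 8=b. No two adjacent vertices share a color.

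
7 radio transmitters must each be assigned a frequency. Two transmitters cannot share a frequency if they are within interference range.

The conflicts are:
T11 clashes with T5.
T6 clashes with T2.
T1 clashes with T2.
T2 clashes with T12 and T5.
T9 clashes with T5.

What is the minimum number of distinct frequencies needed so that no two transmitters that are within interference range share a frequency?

T9 and T5 conflict, so at least 2 frequencies are needed.
2 frequencies suffice: frequency 1 → {T11, T2, T9}; frequency 2 → {T6, T1, T12, T5}. Every pair that conflicts lands in different frequencies.

2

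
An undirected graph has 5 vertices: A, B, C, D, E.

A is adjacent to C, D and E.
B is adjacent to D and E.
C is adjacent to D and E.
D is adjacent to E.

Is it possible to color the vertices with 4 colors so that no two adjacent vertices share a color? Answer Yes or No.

Yes

The chromatic number is 4. A, C, D, E are pairwise adjacent (a clique of size 4), so at least 4 colors are needed.
A valid assignment using 4 colors: A=4, B=3, C=3, D=2, E=1.
That is already a proper 4-coloring.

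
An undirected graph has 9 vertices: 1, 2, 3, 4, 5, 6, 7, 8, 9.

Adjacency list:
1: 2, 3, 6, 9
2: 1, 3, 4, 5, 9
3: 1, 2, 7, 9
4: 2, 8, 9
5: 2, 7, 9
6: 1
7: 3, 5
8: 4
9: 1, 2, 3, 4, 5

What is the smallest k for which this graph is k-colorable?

1, 2, 3, 9 form a clique, so at least 4 colors are needed.
4 colors suffice: color a → {6, 7, 8, 9}; color b → {2}; color c → {1, 4, 5}; color d → {3}. No two adjacent vertices share a color.

4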